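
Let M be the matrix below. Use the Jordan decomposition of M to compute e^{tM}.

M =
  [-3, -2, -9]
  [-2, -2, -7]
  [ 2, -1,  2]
e^{tM} =
  [-5*t^2*exp(-t) - 2*t*exp(-t) + exp(-t), 15*t^2*exp(-t)/2 - 2*t*exp(-t), 5*t^2*exp(-t)/2 - 9*t*exp(-t)]
  [-4*t^2*exp(-t) - 2*t*exp(-t), 6*t^2*exp(-t) - t*exp(-t) + exp(-t), 2*t^2*exp(-t) - 7*t*exp(-t)]
  [2*t^2*exp(-t) + 2*t*exp(-t), -3*t^2*exp(-t) - t*exp(-t), -t^2*exp(-t) + 3*t*exp(-t) + exp(-t)]

Strategy: write M = P · J · P⁻¹ where J is a Jordan canonical form, so e^{tM} = P · e^{tJ} · P⁻¹, and e^{tJ} can be computed block-by-block.

M has Jordan form
J =
  [-1,  1,  0]
  [ 0, -1,  1]
  [ 0,  0, -1]
(up to reordering of blocks).

Per-block formulas:
  For a 3×3 Jordan block J_3(-1): exp(t · J_3(-1)) = e^(-1t)·(I + t·N + (t^2/2)·N^2), where N is the 3×3 nilpotent shift.

After assembling e^{tJ} and conjugating by P, we get:

e^{tM} =
  [-5*t^2*exp(-t) - 2*t*exp(-t) + exp(-t), 15*t^2*exp(-t)/2 - 2*t*exp(-t), 5*t^2*exp(-t)/2 - 9*t*exp(-t)]
  [-4*t^2*exp(-t) - 2*t*exp(-t), 6*t^2*exp(-t) - t*exp(-t) + exp(-t), 2*t^2*exp(-t) - 7*t*exp(-t)]
  [2*t^2*exp(-t) + 2*t*exp(-t), -3*t^2*exp(-t) - t*exp(-t), -t^2*exp(-t) + 3*t*exp(-t) + exp(-t)]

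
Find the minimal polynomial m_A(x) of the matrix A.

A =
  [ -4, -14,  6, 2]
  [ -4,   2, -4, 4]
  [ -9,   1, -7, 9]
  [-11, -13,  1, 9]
x^3 - 2*x^2 - 4*x + 8

The characteristic polynomial is χ_A(x) = (x - 2)^2*(x + 2)^2, so the eigenvalues are known. The minimal polynomial is
  m_A(x) = Π_λ (x − λ)^{k_λ}
where k_λ is the size of the *largest* Jordan block for λ (equivalently, the smallest k with (A − λI)^k v = 0 for every generalised eigenvector v of λ).

  λ = -2: largest Jordan block has size 1, contributing (x + 2)
  λ = 2: largest Jordan block has size 2, contributing (x − 2)^2

So m_A(x) = (x - 2)^2*(x + 2) = x^3 - 2*x^2 - 4*x + 8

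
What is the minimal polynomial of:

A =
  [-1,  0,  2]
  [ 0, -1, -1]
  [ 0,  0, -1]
x^2 + 2*x + 1

The characteristic polynomial is χ_A(x) = (x + 1)^3, so the eigenvalues are known. The minimal polynomial is
  m_A(x) = Π_λ (x − λ)^{k_λ}
where k_λ is the size of the *largest* Jordan block for λ (equivalently, the smallest k with (A − λI)^k v = 0 for every generalised eigenvector v of λ).

  λ = -1: largest Jordan block has size 2, contributing (x + 1)^2

So m_A(x) = (x + 1)^2 = x^2 + 2*x + 1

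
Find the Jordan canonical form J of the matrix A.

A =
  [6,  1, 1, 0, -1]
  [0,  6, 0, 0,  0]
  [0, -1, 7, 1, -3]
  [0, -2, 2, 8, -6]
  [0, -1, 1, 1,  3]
J_2(6) ⊕ J_2(6) ⊕ J_1(6)

The characteristic polynomial is
  det(x·I − A) = x^5 - 30*x^4 + 360*x^3 - 2160*x^2 + 6480*x - 7776 = (x - 6)^5

Eigenvalues and multiplicities (the geometric multiplicity of λ is n − rank(A − λI), which equals the number of Jordan blocks for λ):
  λ = 6: algebraic multiplicity = 5, geometric multiplicity = 3

Determining the block sizes for each eigenvalue:
  λ = 6: with am = 5 and gm = 3, the partition is not yet determined (e.g. several partitions of 5 into 3 parts exist). Let N = A − (6)·I. Computing rank(N^1) = 2, rank(N^2) = 0; the number of blocks of size ≥ j is rank(N^{j−1}) − rank(N^j), giving [3, 2]. So we have 2 block(s) of size 2, 1 block(s) of size 1 → block sizes [2, 2, 1]

Assembling the blocks gives a Jordan form
J =
  [6, 1, 0, 0, 0]
  [0, 6, 0, 0, 0]
  [0, 0, 6, 1, 0]
  [0, 0, 0, 6, 0]
  [0, 0, 0, 0, 6]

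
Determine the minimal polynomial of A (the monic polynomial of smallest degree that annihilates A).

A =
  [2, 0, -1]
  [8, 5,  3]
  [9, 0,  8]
x^3 - 15*x^2 + 75*x - 125

The characteristic polynomial is χ_A(x) = (x - 5)^3, so the eigenvalues are known. The minimal polynomial is
  m_A(x) = Π_λ (x − λ)^{k_λ}
where k_λ is the size of the *largest* Jordan block for λ (equivalently, the smallest k with (A − λI)^k v = 0 for every generalised eigenvector v of λ).

  λ = 5: largest Jordan block has size 3, contributing (x − 5)^3

So m_A(x) = (x - 5)^3 = x^3 - 15*x^2 + 75*x - 125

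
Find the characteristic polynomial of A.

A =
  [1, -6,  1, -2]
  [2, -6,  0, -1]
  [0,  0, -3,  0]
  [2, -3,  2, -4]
x^4 + 12*x^3 + 54*x^2 + 108*x + 81

Expanding det(x·I − A) (e.g. by cofactor expansion or by noting that A is similar to its Jordan form J, which has the same characteristic polynomial as A) gives
  χ_A(x) = x^4 + 12*x^3 + 54*x^2 + 108*x + 81
which factors as (x + 3)^4. The eigenvalues (with algebraic multiplicities) are λ = -3 with multiplicity 4.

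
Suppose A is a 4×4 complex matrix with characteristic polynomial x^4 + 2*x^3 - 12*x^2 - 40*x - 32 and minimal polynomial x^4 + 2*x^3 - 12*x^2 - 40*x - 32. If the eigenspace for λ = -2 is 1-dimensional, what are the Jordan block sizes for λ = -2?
Block sizes for λ = -2: [3]

Step 1 — from the characteristic polynomial, algebraic multiplicity of λ = -2 is 3. From dim ker(A − (-2)·I) = 1, there are exactly 1 Jordan blocks for λ = -2.
Step 2 — from the minimal polynomial, the factor (x + 2)^3 tells us the largest block for λ = -2 has size 3.
Step 3 — with total size 3, 1 blocks, and largest block 3, the block sizes (in nonincreasing order) are [3].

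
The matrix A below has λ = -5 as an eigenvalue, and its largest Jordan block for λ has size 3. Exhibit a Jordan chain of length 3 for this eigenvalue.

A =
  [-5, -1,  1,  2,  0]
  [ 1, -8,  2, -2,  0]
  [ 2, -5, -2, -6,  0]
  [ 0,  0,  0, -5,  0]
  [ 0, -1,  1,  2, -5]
A Jordan chain for λ = -5 of length 3:
v_1 = (1, 1, 1, 0, 1)ᵀ
v_2 = (0, 1, 2, 0, 0)ᵀ
v_3 = (1, 0, 0, 0, 0)ᵀ

Let N = A − (-5)·I. We want v_3 with N^3 v_3 = 0 but N^2 v_3 ≠ 0; then v_{j-1} := N · v_j for j = 3, …, 2.

Pick v_3 = (1, 0, 0, 0, 0)ᵀ.
Then v_2 = N · v_3 = (0, 1, 2, 0, 0)ᵀ.
Then v_1 = N · v_2 = (1, 1, 1, 0, 1)ᵀ.

Sanity check: (A − (-5)·I) v_1 = (0, 0, 0, 0, 0)ᵀ = 0. ✓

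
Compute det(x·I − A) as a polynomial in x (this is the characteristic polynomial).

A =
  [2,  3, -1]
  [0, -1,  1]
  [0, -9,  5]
x^3 - 6*x^2 + 12*x - 8

Expanding det(x·I − A) (e.g. by cofactor expansion or by noting that A is similar to its Jordan form J, which has the same characteristic polynomial as A) gives
  χ_A(x) = x^3 - 6*x^2 + 12*x - 8
which factors as (x - 2)^3. The eigenvalues (with algebraic multiplicities) are λ = 2 with multiplicity 3.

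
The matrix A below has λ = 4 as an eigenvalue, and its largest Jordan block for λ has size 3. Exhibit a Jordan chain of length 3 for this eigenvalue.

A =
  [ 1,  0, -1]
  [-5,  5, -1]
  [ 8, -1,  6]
A Jordan chain for λ = 4 of length 3:
v_1 = (1, 2, -3)ᵀ
v_2 = (-3, -5, 8)ᵀ
v_3 = (1, 0, 0)ᵀ

Let N = A − (4)·I. We want v_3 with N^3 v_3 = 0 but N^2 v_3 ≠ 0; then v_{j-1} := N · v_j for j = 3, …, 2.

Pick v_3 = (1, 0, 0)ᵀ.
Then v_2 = N · v_3 = (-3, -5, 8)ᵀ.
Then v_1 = N · v_2 = (1, 2, -3)ᵀ.

Sanity check: (A − (4)·I) v_1 = (0, 0, 0)ᵀ = 0. ✓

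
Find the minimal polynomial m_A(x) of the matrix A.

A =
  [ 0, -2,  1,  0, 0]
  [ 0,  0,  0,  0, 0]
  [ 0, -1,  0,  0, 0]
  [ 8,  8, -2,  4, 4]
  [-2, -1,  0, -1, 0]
x^5 - 4*x^4 + 4*x^3

The characteristic polynomial is χ_A(x) = x^3*(x - 2)^2, so the eigenvalues are known. The minimal polynomial is
  m_A(x) = Π_λ (x − λ)^{k_λ}
where k_λ is the size of the *largest* Jordan block for λ (equivalently, the smallest k with (A − λI)^k v = 0 for every generalised eigenvector v of λ).

  λ = 0: largest Jordan block has size 3, contributing (x − 0)^3
  λ = 2: largest Jordan block has size 2, contributing (x − 2)^2

So m_A(x) = x^3*(x - 2)^2 = x^5 - 4*x^4 + 4*x^3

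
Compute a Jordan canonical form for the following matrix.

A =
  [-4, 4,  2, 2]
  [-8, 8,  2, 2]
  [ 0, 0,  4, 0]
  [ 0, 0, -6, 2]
J_1(0) ⊕ J_1(2) ⊕ J_1(4) ⊕ J_1(4)

The characteristic polynomial is
  det(x·I − A) = x^4 - 10*x^3 + 32*x^2 - 32*x = x*(x - 4)^2*(x - 2)

Eigenvalues and multiplicities (the geometric multiplicity of λ is n − rank(A − λI), which equals the number of Jordan blocks for λ):
  λ = 0: algebraic multiplicity = 1, geometric multiplicity = 1
  λ = 2: algebraic multiplicity = 1, geometric multiplicity = 1
  λ = 4: algebraic multiplicity = 2, geometric multiplicity = 2

Determining the block sizes for each eigenvalue:
  λ = 0: one block (gm = 1), so the single block has size am = 1 → block sizes [1]
  λ = 2: one block (gm = 1), so the single block has size am = 1 → block sizes [1]
  λ = 4: gm = am = 2, so every block has size 1 → block sizes [1, 1]

Assembling the blocks gives a Jordan form
J =
  [0, 0, 0, 0]
  [0, 2, 0, 0]
  [0, 0, 4, 0]
  [0, 0, 0, 4]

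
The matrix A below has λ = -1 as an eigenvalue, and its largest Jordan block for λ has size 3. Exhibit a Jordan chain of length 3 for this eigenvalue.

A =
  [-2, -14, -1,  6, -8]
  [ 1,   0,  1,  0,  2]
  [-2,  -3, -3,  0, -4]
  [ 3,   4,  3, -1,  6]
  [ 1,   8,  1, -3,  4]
A Jordan chain for λ = -1 of length 3:
v_1 = (-1, 0, -1, 1, 1)ᵀ
v_2 = (-1, 1, -2, 3, 1)ᵀ
v_3 = (1, 0, 0, 0, 0)ᵀ

Let N = A − (-1)·I. We want v_3 with N^3 v_3 = 0 but N^2 v_3 ≠ 0; then v_{j-1} := N · v_j for j = 3, …, 2.

Pick v_3 = (1, 0, 0, 0, 0)ᵀ.
Then v_2 = N · v_3 = (-1, 1, -2, 3, 1)ᵀ.
Then v_1 = N · v_2 = (-1, 0, -1, 1, 1)ᵀ.

Sanity check: (A − (-1)·I) v_1 = (0, 0, 0, 0, 0)ᵀ = 0. ✓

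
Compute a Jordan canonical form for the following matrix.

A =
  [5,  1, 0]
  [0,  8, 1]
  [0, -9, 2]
J_3(5)

The characteristic polynomial is
  det(x·I − A) = x^3 - 15*x^2 + 75*x - 125 = (x - 5)^3

Eigenvalues and multiplicities (the geometric multiplicity of λ is n − rank(A − λI), which equals the number of Jordan blocks for λ):
  λ = 5: algebraic multiplicity = 3, geometric multiplicity = 1

Determining the block sizes for each eigenvalue:
  λ = 5: one block (gm = 1), so the single block has size am = 3 → block sizes [3]

Assembling the blocks gives a Jordan form
J =
  [5, 1, 0]
  [0, 5, 1]
  [0, 0, 5]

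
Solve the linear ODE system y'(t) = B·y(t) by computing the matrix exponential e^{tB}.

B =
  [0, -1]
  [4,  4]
e^{tB} =
  [-2*t*exp(2*t) + exp(2*t), -t*exp(2*t)]
  [4*t*exp(2*t), 2*t*exp(2*t) + exp(2*t)]

Strategy: write B = P · J · P⁻¹ where J is a Jordan canonical form, so e^{tB} = P · e^{tJ} · P⁻¹, and e^{tJ} can be computed block-by-block.

B has Jordan form
J =
  [2, 1]
  [0, 2]
(up to reordering of blocks).

Per-block formulas:
  For a 2×2 Jordan block J_2(2): exp(t · J_2(2)) = e^(2t)·(I + t·N), where N is the 2×2 nilpotent shift.

After assembling e^{tJ} and conjugating by P, we get:

e^{tB} =
  [-2*t*exp(2*t) + exp(2*t), -t*exp(2*t)]
  [4*t*exp(2*t), 2*t*exp(2*t) + exp(2*t)]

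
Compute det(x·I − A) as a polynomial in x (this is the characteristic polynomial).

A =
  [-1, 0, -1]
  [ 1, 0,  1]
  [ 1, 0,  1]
x^3

Expanding det(x·I − A) (e.g. by cofactor expansion or by noting that A is similar to its Jordan form J, which has the same characteristic polynomial as A) gives
  χ_A(x) = x^3
which factors as x^3. The eigenvalues (with algebraic multiplicities) are λ = 0 with multiplicity 3.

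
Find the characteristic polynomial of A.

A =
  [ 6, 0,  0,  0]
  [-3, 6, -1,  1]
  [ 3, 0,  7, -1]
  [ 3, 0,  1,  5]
x^4 - 24*x^3 + 216*x^2 - 864*x + 1296

Expanding det(x·I − A) (e.g. by cofactor expansion or by noting that A is similar to its Jordan form J, which has the same characteristic polynomial as A) gives
  χ_A(x) = x^4 - 24*x^3 + 216*x^2 - 864*x + 1296
which factors as (x - 6)^4. The eigenvalues (with algebraic multiplicities) are λ = 6 with multiplicity 4.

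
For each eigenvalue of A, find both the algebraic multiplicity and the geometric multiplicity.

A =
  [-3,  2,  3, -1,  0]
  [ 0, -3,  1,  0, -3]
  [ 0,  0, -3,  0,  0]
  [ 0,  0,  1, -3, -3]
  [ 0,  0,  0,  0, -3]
λ = -3: alg = 5, geom = 3

Step 1 — factor the characteristic polynomial to read off the algebraic multiplicities:
  χ_A(x) = (x + 3)^5

Step 2 — compute geometric multiplicities via the rank-nullity identity g(λ) = n − rank(A − λI):
  rank(A − (-3)·I) = 2, so dim ker(A − (-3)·I) = n − 2 = 3

Summary:
  λ = -3: algebraic multiplicity = 5, geometric multiplicity = 3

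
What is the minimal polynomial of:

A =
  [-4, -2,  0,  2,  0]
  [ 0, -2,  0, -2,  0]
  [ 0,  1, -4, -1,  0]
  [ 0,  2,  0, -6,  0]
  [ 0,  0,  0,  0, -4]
x^2 + 8*x + 16

The characteristic polynomial is χ_A(x) = (x + 4)^5, so the eigenvalues are known. The minimal polynomial is
  m_A(x) = Π_λ (x − λ)^{k_λ}
where k_λ is the size of the *largest* Jordan block for λ (equivalently, the smallest k with (A − λI)^k v = 0 for every generalised eigenvector v of λ).

  λ = -4: largest Jordan block has size 2, contributing (x + 4)^2

So m_A(x) = (x + 4)^2 = x^2 + 8*x + 16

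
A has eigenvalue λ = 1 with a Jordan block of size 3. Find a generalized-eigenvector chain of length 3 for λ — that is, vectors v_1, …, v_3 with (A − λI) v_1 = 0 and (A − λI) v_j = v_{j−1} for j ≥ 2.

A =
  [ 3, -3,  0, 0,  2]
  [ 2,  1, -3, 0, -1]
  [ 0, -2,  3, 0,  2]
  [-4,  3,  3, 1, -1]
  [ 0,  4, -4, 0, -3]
A Jordan chain for λ = 1 of length 3:
v_1 = (-2, 4, -4, -2, 8)ᵀ
v_2 = (2, 2, 0, -4, 0)ᵀ
v_3 = (1, 0, 0, 0, 0)ᵀ

Let N = A − (1)·I. We want v_3 with N^3 v_3 = 0 but N^2 v_3 ≠ 0; then v_{j-1} := N · v_j for j = 3, …, 2.

Pick v_3 = (1, 0, 0, 0, 0)ᵀ.
Then v_2 = N · v_3 = (2, 2, 0, -4, 0)ᵀ.
Then v_1 = N · v_2 = (-2, 4, -4, -2, 8)ᵀ.

Sanity check: (A − (1)·I) v_1 = (0, 0, 0, 0, 0)ᵀ = 0. ✓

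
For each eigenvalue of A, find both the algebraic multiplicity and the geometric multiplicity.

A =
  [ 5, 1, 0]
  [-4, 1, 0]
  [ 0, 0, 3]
λ = 3: alg = 3, geom = 2

Step 1 — factor the characteristic polynomial to read off the algebraic multiplicities:
  χ_A(x) = (x - 3)^3

Step 2 — compute geometric multiplicities via the rank-nullity identity g(λ) = n − rank(A − λI):
  rank(A − (3)·I) = 1, so dim ker(A − (3)·I) = n − 1 = 2

Summary:
  λ = 3: algebraic multiplicity = 3, geometric multiplicity = 2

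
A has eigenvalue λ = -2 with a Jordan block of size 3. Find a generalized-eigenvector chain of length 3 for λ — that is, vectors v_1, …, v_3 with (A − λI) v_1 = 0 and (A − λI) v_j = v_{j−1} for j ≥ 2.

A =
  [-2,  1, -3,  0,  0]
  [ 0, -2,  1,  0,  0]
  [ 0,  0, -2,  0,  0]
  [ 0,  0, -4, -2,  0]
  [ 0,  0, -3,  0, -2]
A Jordan chain for λ = -2 of length 3:
v_1 = (1, 0, 0, 0, 0)ᵀ
v_2 = (-3, 1, 0, -4, -3)ᵀ
v_3 = (0, 0, 1, 0, 0)ᵀ

Let N = A − (-2)·I. We want v_3 with N^3 v_3 = 0 but N^2 v_3 ≠ 0; then v_{j-1} := N · v_j for j = 3, …, 2.

Pick v_3 = (0, 0, 1, 0, 0)ᵀ.
Then v_2 = N · v_3 = (-3, 1, 0, -4, -3)ᵀ.
Then v_1 = N · v_2 = (1, 0, 0, 0, 0)ᵀ.

Sanity check: (A − (-2)·I) v_1 = (0, 0, 0, 0, 0)ᵀ = 0. ✓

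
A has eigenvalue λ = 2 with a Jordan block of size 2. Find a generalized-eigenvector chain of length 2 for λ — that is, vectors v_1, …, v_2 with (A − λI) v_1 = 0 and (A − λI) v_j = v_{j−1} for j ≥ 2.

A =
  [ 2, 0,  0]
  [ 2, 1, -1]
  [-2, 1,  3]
A Jordan chain for λ = 2 of length 2:
v_1 = (0, 2, -2)ᵀ
v_2 = (1, 0, 0)ᵀ

Let N = A − (2)·I. We want v_2 with N^2 v_2 = 0 but N^1 v_2 ≠ 0; then v_{j-1} := N · v_j for j = 2, …, 2.

Pick v_2 = (1, 0, 0)ᵀ.
Then v_1 = N · v_2 = (0, 2, -2)ᵀ.

Sanity check: (A − (2)·I) v_1 = (0, 0, 0)ᵀ = 0. ✓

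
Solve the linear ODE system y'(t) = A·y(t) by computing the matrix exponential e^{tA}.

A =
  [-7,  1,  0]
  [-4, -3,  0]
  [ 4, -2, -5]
e^{tA} =
  [-2*t*exp(-5*t) + exp(-5*t), t*exp(-5*t), 0]
  [-4*t*exp(-5*t), 2*t*exp(-5*t) + exp(-5*t), 0]
  [4*t*exp(-5*t), -2*t*exp(-5*t), exp(-5*t)]

Strategy: write A = P · J · P⁻¹ where J is a Jordan canonical form, so e^{tA} = P · e^{tJ} · P⁻¹, and e^{tJ} can be computed block-by-block.

A has Jordan form
J =
  [-5,  1,  0]
  [ 0, -5,  0]
  [ 0,  0, -5]
(up to reordering of blocks).

Per-block formulas:
  For a 2×2 Jordan block J_2(-5): exp(t · J_2(-5)) = e^(-5t)·(I + t·N), where N is the 2×2 nilpotent shift.
  For a 1×1 block at λ = -5: exp(t · [-5]) = [e^(-5t)].

After assembling e^{tJ} and conjugating by P, we get:

e^{tA} =
  [-2*t*exp(-5*t) + exp(-5*t), t*exp(-5*t), 0]
  [-4*t*exp(-5*t), 2*t*exp(-5*t) + exp(-5*t), 0]
  [4*t*exp(-5*t), -2*t*exp(-5*t), exp(-5*t)]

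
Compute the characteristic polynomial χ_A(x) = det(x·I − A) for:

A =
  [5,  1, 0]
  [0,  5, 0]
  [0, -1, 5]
x^3 - 15*x^2 + 75*x - 125

Expanding det(x·I − A) (e.g. by cofactor expansion or by noting that A is similar to its Jordan form J, which has the same characteristic polynomial as A) gives
  χ_A(x) = x^3 - 15*x^2 + 75*x - 125
which factors as (x - 5)^3. The eigenvalues (with algebraic multiplicities) are λ = 5 with multiplicity 3.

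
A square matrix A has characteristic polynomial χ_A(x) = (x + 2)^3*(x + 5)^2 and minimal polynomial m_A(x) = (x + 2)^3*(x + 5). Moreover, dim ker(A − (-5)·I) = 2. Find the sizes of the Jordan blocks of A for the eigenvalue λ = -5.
Block sizes for λ = -5: [1, 1]

Step 1 — from the characteristic polynomial, algebraic multiplicity of λ = -5 is 2. From dim ker(A − (-5)·I) = 2, there are exactly 2 Jordan blocks for λ = -5.
Step 2 — from the minimal polynomial, the factor (x + 5) tells us the largest block for λ = -5 has size 1.
Step 3 — with total size 2, 2 blocks, and largest block 1, the block sizes (in nonincreasing order) are [1, 1].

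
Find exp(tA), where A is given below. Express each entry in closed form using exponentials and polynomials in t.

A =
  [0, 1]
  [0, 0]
e^{tA} =
  [1, t]
  [0, 1]

Strategy: write A = P · J · P⁻¹ where J is a Jordan canonical form, so e^{tA} = P · e^{tJ} · P⁻¹, and e^{tJ} can be computed block-by-block.

A has Jordan form
J =
  [0, 1]
  [0, 0]
(up to reordering of blocks).

Per-block formulas:
  For a 2×2 Jordan block J_2(0): exp(t · J_2(0)) = e^(0t)·(I + t·N), where N is the 2×2 nilpotent shift.

After assembling e^{tJ} and conjugating by P, we get:

e^{tA} =
  [1, t]
  [0, 1]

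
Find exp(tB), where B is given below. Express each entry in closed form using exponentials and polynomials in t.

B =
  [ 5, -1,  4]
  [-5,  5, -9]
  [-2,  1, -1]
e^{tB} =
  [t^2*exp(3*t)/2 + 2*t*exp(3*t) + exp(3*t), -t*exp(3*t), t^2*exp(3*t)/2 + 4*t*exp(3*t)]
  [-t^2*exp(3*t) - 5*t*exp(3*t), 2*t*exp(3*t) + exp(3*t), -t^2*exp(3*t) - 9*t*exp(3*t)]
  [-t^2*exp(3*t)/2 - 2*t*exp(3*t), t*exp(3*t), -t^2*exp(3*t)/2 - 4*t*exp(3*t) + exp(3*t)]

Strategy: write B = P · J · P⁻¹ where J is a Jordan canonical form, so e^{tB} = P · e^{tJ} · P⁻¹, and e^{tJ} can be computed block-by-block.

B has Jordan form
J =
  [3, 1, 0]
  [0, 3, 1]
  [0, 0, 3]
(up to reordering of blocks).

Per-block formulas:
  For a 3×3 Jordan block J_3(3): exp(t · J_3(3)) = e^(3t)·(I + t·N + (t^2/2)·N^2), where N is the 3×3 nilpotent shift.

After assembling e^{tJ} and conjugating by P, we get:

e^{tB} =
  [t^2*exp(3*t)/2 + 2*t*exp(3*t) + exp(3*t), -t*exp(3*t), t^2*exp(3*t)/2 + 4*t*exp(3*t)]
  [-t^2*exp(3*t) - 5*t*exp(3*t), 2*t*exp(3*t) + exp(3*t), -t^2*exp(3*t) - 9*t*exp(3*t)]
  [-t^2*exp(3*t)/2 - 2*t*exp(3*t), t*exp(3*t), -t^2*exp(3*t)/2 - 4*t*exp(3*t) + exp(3*t)]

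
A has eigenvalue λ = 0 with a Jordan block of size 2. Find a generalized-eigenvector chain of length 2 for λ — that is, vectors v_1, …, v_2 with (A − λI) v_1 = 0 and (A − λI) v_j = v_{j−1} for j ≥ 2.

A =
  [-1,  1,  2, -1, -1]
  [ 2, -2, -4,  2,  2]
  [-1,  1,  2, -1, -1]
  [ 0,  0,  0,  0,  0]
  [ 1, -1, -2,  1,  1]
A Jordan chain for λ = 0 of length 2:
v_1 = (-1, 2, -1, 0, 1)ᵀ
v_2 = (1, 0, 0, 0, 0)ᵀ

Let N = A − (0)·I. We want v_2 with N^2 v_2 = 0 but N^1 v_2 ≠ 0; then v_{j-1} := N · v_j for j = 2, …, 2.

Pick v_2 = (1, 0, 0, 0, 0)ᵀ.
Then v_1 = N · v_2 = (-1, 2, -1, 0, 1)ᵀ.

Sanity check: (A − (0)·I) v_1 = (0, 0, 0, 0, 0)ᵀ = 0. ✓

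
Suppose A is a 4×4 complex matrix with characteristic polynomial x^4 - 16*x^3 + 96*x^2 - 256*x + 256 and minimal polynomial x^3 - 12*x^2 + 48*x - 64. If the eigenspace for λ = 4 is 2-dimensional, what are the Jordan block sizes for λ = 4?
Block sizes for λ = 4: [3, 1]

Step 1 — from the characteristic polynomial, algebraic multiplicity of λ = 4 is 4. From dim ker(A − (4)·I) = 2, there are exactly 2 Jordan blocks for λ = 4.
Step 2 — from the minimal polynomial, the factor (x − 4)^3 tells us the largest block for λ = 4 has size 3.
Step 3 — with total size 4, 2 blocks, and largest block 3, the block sizes (in nonincreasing order) are [3, 1].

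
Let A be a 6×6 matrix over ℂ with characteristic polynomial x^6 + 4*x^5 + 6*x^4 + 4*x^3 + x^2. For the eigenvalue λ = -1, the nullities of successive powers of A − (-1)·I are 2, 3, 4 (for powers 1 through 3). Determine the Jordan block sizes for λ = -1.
Block sizes for λ = -1: [3, 1]

From the dimensions of kernels of powers, the number of Jordan blocks of size at least j is d_j − d_{j−1} where d_j = dim ker(N^j) (with d_0 = 0). Computing the differences gives [2, 1, 1].
The number of blocks of size exactly k is (#blocks of size ≥ k) − (#blocks of size ≥ k + 1), so the partition is: 1 block(s) of size 1, 1 block(s) of size 3.
In nonincreasing order the block sizes are [3, 1].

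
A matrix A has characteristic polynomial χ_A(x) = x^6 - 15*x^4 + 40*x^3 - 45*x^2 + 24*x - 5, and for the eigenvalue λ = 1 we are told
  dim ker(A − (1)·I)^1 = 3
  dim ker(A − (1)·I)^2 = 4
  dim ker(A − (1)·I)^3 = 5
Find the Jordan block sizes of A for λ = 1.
Block sizes for λ = 1: [3, 1, 1]

From the dimensions of kernels of powers, the number of Jordan blocks of size at least j is d_j − d_{j−1} where d_j = dim ker(N^j) (with d_0 = 0). Computing the differences gives [3, 1, 1].
The number of blocks of size exactly k is (#blocks of size ≥ k) − (#blocks of size ≥ k + 1), so the partition is: 2 block(s) of size 1, 1 block(s) of size 3.
In nonincreasing order the block sizes are [3, 1, 1].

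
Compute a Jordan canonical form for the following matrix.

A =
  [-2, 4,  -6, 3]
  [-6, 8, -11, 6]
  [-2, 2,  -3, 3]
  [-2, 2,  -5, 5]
J_3(2) ⊕ J_1(2)

The characteristic polynomial is
  det(x·I − A) = x^4 - 8*x^3 + 24*x^2 - 32*x + 16 = (x - 2)^4

Eigenvalues and multiplicities (the geometric multiplicity of λ is n − rank(A − λI), which equals the number of Jordan blocks for λ):
  λ = 2: algebraic multiplicity = 4, geometric multiplicity = 2

Determining the block sizes for each eigenvalue:
  λ = 2: with am = 4 and gm = 2, the partition is not yet determined (e.g. several partitions of 4 into 2 parts exist). Let N = A − (2)·I. Computing rank(N^1) = 2, rank(N^2) = 1, rank(N^3) = 0; the number of blocks of size ≥ j is rank(N^{j−1}) − rank(N^j), giving [2, 1, 1]. So we have 1 block(s) of size 3, 1 block(s) of size 1 → block sizes [3, 1]

Assembling the blocks gives a Jordan form
J =
  [2, 1, 0, 0]
  [0, 2, 1, 0]
  [0, 0, 2, 0]
  [0, 0, 0, 2]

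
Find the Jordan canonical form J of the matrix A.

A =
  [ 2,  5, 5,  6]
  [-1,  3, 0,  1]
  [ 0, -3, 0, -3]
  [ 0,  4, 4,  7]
J_3(3) ⊕ J_1(3)

The characteristic polynomial is
  det(x·I − A) = x^4 - 12*x^3 + 54*x^2 - 108*x + 81 = (x - 3)^4

Eigenvalues and multiplicities (the geometric multiplicity of λ is n − rank(A − λI), which equals the number of Jordan blocks for λ):
  λ = 3: algebraic multiplicity = 4, geometric multiplicity = 2

Determining the block sizes for each eigenvalue:
  λ = 3: with am = 4 and gm = 2, the partition is not yet determined (e.g. several partitions of 4 into 2 parts exist). Let N = A − (3)·I. Computing rank(N^1) = 2, rank(N^2) = 1, rank(N^3) = 0; the number of blocks of size ≥ j is rank(N^{j−1}) − rank(N^j), giving [2, 1, 1]. So we have 1 block(s) of size 3, 1 block(s) of size 1 → block sizes [3, 1]

Assembling the blocks gives a Jordan form
J =
  [3, 1, 0, 0]
  [0, 3, 1, 0]
  [0, 0, 3, 0]
  [0, 0, 0, 3]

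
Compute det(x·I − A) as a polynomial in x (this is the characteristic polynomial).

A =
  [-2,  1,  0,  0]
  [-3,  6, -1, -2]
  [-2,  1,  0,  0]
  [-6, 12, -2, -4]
x^4

Expanding det(x·I − A) (e.g. by cofactor expansion or by noting that A is similar to its Jordan form J, which has the same characteristic polynomial as A) gives
  χ_A(x) = x^4
which factors as x^4. The eigenvalues (with algebraic multiplicities) are λ = 0 with multiplicity 4.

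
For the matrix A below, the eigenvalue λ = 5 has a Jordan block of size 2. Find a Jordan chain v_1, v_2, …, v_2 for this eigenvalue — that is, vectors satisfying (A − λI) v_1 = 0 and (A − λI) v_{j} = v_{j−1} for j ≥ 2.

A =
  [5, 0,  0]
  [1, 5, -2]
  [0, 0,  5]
A Jordan chain for λ = 5 of length 2:
v_1 = (0, 1, 0)ᵀ
v_2 = (1, 0, 0)ᵀ

Let N = A − (5)·I. We want v_2 with N^2 v_2 = 0 but N^1 v_2 ≠ 0; then v_{j-1} := N · v_j for j = 2, …, 2.

Pick v_2 = (1, 0, 0)ᵀ.
Then v_1 = N · v_2 = (0, 1, 0)ᵀ.

Sanity check: (A − (5)·I) v_1 = (0, 0, 0)ᵀ = 0. ✓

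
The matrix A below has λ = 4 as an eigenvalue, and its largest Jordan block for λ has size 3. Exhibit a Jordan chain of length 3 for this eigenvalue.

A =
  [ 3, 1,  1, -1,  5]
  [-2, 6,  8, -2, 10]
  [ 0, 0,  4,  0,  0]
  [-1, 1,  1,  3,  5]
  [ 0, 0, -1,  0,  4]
A Jordan chain for λ = 4 of length 3:
v_1 = (1, 2, 0, 1, 0)ᵀ
v_2 = (1, 8, 0, 1, -1)ᵀ
v_3 = (0, 0, 1, 0, 0)ᵀ

Let N = A − (4)·I. We want v_3 with N^3 v_3 = 0 but N^2 v_3 ≠ 0; then v_{j-1} := N · v_j for j = 3, …, 2.

Pick v_3 = (0, 0, 1, 0, 0)ᵀ.
Then v_2 = N · v_3 = (1, 8, 0, 1, -1)ᵀ.
Then v_1 = N · v_2 = (1, 2, 0, 1, 0)ᵀ.

Sanity check: (A − (4)·I) v_1 = (0, 0, 0, 0, 0)ᵀ = 0. ✓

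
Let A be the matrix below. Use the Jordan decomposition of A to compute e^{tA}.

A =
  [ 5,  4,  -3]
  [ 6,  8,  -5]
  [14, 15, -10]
e^{tA} =
  [-t^2*exp(t) + 4*t*exp(t) + exp(t), -t^2*exp(t)/2 + 4*t*exp(t), t^2*exp(t)/2 - 3*t*exp(t)]
  [-2*t^2*exp(t) + 6*t*exp(t), -t^2*exp(t) + 7*t*exp(t) + exp(t), t^2*exp(t) - 5*t*exp(t)]
  [-4*t^2*exp(t) + 14*t*exp(t), -2*t^2*exp(t) + 15*t*exp(t), 2*t^2*exp(t) - 11*t*exp(t) + exp(t)]

Strategy: write A = P · J · P⁻¹ where J is a Jordan canonical form, so e^{tA} = P · e^{tJ} · P⁻¹, and e^{tJ} can be computed block-by-block.

A has Jordan form
J =
  [1, 1, 0]
  [0, 1, 1]
  [0, 0, 1]
(up to reordering of blocks).

Per-block formulas:
  For a 3×3 Jordan block J_3(1): exp(t · J_3(1)) = e^(1t)·(I + t·N + (t^2/2)·N^2), where N is the 3×3 nilpotent shift.

After assembling e^{tJ} and conjugating by P, we get:

e^{tA} =
  [-t^2*exp(t) + 4*t*exp(t) + exp(t), -t^2*exp(t)/2 + 4*t*exp(t), t^2*exp(t)/2 - 3*t*exp(t)]
  [-2*t^2*exp(t) + 6*t*exp(t), -t^2*exp(t) + 7*t*exp(t) + exp(t), t^2*exp(t) - 5*t*exp(t)]
  [-4*t^2*exp(t) + 14*t*exp(t), -2*t^2*exp(t) + 15*t*exp(t), 2*t^2*exp(t) - 11*t*exp(t) + exp(t)]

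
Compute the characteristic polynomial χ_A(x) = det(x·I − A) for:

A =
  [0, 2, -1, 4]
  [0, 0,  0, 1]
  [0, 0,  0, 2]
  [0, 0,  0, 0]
x^4

Expanding det(x·I − A) (e.g. by cofactor expansion or by noting that A is similar to its Jordan form J, which has the same characteristic polynomial as A) gives
  χ_A(x) = x^4
which factors as x^4. The eigenvalues (with algebraic multiplicities) are λ = 0 with multiplicity 4.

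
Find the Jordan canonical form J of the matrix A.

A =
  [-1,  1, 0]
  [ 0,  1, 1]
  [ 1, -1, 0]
J_3(0)

The characteristic polynomial is
  det(x·I − A) = x^3

Eigenvalues and multiplicities (the geometric multiplicity of λ is n − rank(A − λI), which equals the number of Jordan blocks for λ):
  λ = 0: algebraic multiplicity = 3, geometric multiplicity = 1

Determining the block sizes for each eigenvalue:
  λ = 0: one block (gm = 1), so the single block has size am = 3 → block sizes [3]

Assembling the blocks gives a Jordan form
J =
  [0, 1, 0]
  [0, 0, 1]
  [0, 0, 0]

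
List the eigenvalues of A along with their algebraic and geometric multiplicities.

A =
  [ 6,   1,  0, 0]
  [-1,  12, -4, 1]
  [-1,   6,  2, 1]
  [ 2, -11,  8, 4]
λ = 6: alg = 4, geom = 2

Step 1 — factor the characteristic polynomial to read off the algebraic multiplicities:
  χ_A(x) = (x - 6)^4

Step 2 — compute geometric multiplicities via the rank-nullity identity g(λ) = n − rank(A − λI):
  rank(A − (6)·I) = 2, so dim ker(A − (6)·I) = n − 2 = 2

Summary:
  λ = 6: algebraic multiplicity = 4, geometric multiplicity = 2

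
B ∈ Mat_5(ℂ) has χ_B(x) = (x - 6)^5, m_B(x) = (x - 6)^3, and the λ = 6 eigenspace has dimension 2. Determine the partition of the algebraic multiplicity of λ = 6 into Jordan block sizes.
Block sizes for λ = 6: [3, 2]

Step 1 — from the characteristic polynomial, algebraic multiplicity of λ = 6 is 5. From dim ker(B − (6)·I) = 2, there are exactly 2 Jordan blocks for λ = 6.
Step 2 — from the minimal polynomial, the factor (x − 6)^3 tells us the largest block for λ = 6 has size 3.
Step 3 — with total size 5, 2 blocks, and largest block 3, the block sizes (in nonincreasing order) are [3, 2].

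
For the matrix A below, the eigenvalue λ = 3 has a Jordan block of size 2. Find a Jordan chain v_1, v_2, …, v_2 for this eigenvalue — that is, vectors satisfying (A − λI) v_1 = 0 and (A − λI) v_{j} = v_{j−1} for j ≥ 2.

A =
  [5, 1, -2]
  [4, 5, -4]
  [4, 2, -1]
A Jordan chain for λ = 3 of length 2:
v_1 = (2, 4, 4)ᵀ
v_2 = (1, 0, 0)ᵀ

Let N = A − (3)·I. We want v_2 with N^2 v_2 = 0 but N^1 v_2 ≠ 0; then v_{j-1} := N · v_j for j = 2, …, 2.

Pick v_2 = (1, 0, 0)ᵀ.
Then v_1 = N · v_2 = (2, 4, 4)ᵀ.

Sanity check: (A − (3)·I) v_1 = (0, 0, 0)ᵀ = 0. ✓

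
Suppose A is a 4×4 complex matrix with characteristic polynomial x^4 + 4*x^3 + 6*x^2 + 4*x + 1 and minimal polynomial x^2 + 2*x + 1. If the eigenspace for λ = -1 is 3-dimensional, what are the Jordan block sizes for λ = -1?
Block sizes for λ = -1: [2, 1, 1]

Step 1 — from the characteristic polynomial, algebraic multiplicity of λ = -1 is 4. From dim ker(A − (-1)·I) = 3, there are exactly 3 Jordan blocks for λ = -1.
Step 2 — from the minimal polynomial, the factor (x + 1)^2 tells us the largest block for λ = -1 has size 2.
Step 3 — with total size 4, 3 blocks, and largest block 2, the block sizes (in nonincreasing order) are [2, 1, 1].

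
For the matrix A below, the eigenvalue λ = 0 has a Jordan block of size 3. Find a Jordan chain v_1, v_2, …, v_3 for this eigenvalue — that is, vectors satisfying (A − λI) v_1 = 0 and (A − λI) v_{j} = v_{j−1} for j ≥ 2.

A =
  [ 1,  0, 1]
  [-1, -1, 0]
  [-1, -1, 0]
A Jordan chain for λ = 0 of length 3:
v_1 = (-1, 1, 1)ᵀ
v_2 = (0, -1, -1)ᵀ
v_3 = (0, 1, 0)ᵀ

Let N = A − (0)·I. We want v_3 with N^3 v_3 = 0 but N^2 v_3 ≠ 0; then v_{j-1} := N · v_j for j = 3, …, 2.

Pick v_3 = (0, 1, 0)ᵀ.
Then v_2 = N · v_3 = (0, -1, -1)ᵀ.
Then v_1 = N · v_2 = (-1, 1, 1)ᵀ.

Sanity check: (A − (0)·I) v_1 = (0, 0, 0)ᵀ = 0. ✓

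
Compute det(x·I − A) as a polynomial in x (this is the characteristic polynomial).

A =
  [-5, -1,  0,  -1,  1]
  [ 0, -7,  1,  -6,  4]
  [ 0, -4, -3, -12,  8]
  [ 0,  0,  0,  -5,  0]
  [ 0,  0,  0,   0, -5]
x^5 + 25*x^4 + 250*x^3 + 1250*x^2 + 3125*x + 3125

Expanding det(x·I − A) (e.g. by cofactor expansion or by noting that A is similar to its Jordan form J, which has the same characteristic polynomial as A) gives
  χ_A(x) = x^5 + 25*x^4 + 250*x^3 + 1250*x^2 + 3125*x + 3125
which factors as (x + 5)^5. The eigenvalues (with algebraic multiplicities) are λ = -5 with multiplicity 5.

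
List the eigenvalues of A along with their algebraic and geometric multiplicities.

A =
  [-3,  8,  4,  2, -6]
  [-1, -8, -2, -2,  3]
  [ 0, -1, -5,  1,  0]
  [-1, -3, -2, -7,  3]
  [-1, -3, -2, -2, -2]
λ = -5: alg = 5, geom = 3

Step 1 — factor the characteristic polynomial to read off the algebraic multiplicities:
  χ_A(x) = (x + 5)^5

Step 2 — compute geometric multiplicities via the rank-nullity identity g(λ) = n − rank(A − λI):
  rank(A − (-5)·I) = 2, so dim ker(A − (-5)·I) = n − 2 = 3

Summary:
  λ = -5: algebraic multiplicity = 5, geometric multiplicity = 3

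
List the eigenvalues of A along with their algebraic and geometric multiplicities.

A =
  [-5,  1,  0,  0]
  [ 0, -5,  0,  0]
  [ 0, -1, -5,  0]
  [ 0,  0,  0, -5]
λ = -5: alg = 4, geom = 3

Step 1 — factor the characteristic polynomial to read off the algebraic multiplicities:
  χ_A(x) = (x + 5)^4

Step 2 — compute geometric multiplicities via the rank-nullity identity g(λ) = n − rank(A − λI):
  rank(A − (-5)·I) = 1, so dim ker(A − (-5)·I) = n − 1 = 3

Summary:
  λ = -5: algebraic multiplicity = 4, geometric multiplicity = 3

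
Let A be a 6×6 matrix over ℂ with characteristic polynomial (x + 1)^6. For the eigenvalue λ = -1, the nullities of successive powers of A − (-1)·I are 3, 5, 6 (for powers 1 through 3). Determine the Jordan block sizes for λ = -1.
Block sizes for λ = -1: [3, 2, 1]

From the dimensions of kernels of powers, the number of Jordan blocks of size at least j is d_j − d_{j−1} where d_j = dim ker(N^j) (with d_0 = 0). Computing the differences gives [3, 2, 1].
The number of blocks of size exactly k is (#blocks of size ≥ k) − (#blocks of size ≥ k + 1), so the partition is: 1 block(s) of size 1, 1 block(s) of size 2, 1 block(s) of size 3.
In nonincreasing order the block sizes are [3, 2, 1].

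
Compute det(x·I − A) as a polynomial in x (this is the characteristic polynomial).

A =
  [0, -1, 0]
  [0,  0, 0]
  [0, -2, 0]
x^3

Expanding det(x·I − A) (e.g. by cofactor expansion or by noting that A is similar to its Jordan form J, which has the same characteristic polynomial as A) gives
  χ_A(x) = x^3
which factors as x^3. The eigenvalues (with algebraic multiplicities) are λ = 0 with multiplicity 3.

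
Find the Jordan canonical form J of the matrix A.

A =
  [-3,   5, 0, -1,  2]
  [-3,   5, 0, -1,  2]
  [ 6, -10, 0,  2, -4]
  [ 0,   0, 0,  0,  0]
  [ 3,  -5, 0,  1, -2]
J_2(0) ⊕ J_1(0) ⊕ J_1(0) ⊕ J_1(0)

The characteristic polynomial is
  det(x·I − A) = x^5

Eigenvalues and multiplicities (the geometric multiplicity of λ is n − rank(A − λI), which equals the number of Jordan blocks for λ):
  λ = 0: algebraic multiplicity = 5, geometric multiplicity = 4

Determining the block sizes for each eigenvalue:
  λ = 0: 4 blocks summing to 5 forces exactly one block of size 2 and the rest size 1 → block sizes [2, 1, 1, 1]

Assembling the blocks gives a Jordan form
J =
  [0, 1, 0, 0, 0]
  [0, 0, 0, 0, 0]
  [0, 0, 0, 0, 0]
  [0, 0, 0, 0, 0]
  [0, 0, 0, 0, 0]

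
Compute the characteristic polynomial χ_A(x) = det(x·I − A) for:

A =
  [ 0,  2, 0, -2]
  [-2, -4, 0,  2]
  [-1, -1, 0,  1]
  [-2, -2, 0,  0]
x^4 + 4*x^3 + 4*x^2

Expanding det(x·I − A) (e.g. by cofactor expansion or by noting that A is similar to its Jordan form J, which has the same characteristic polynomial as A) gives
  χ_A(x) = x^4 + 4*x^3 + 4*x^2
which factors as x^2*(x + 2)^2. The eigenvalues (with algebraic multiplicities) are λ = -2 with multiplicity 2, λ = 0 with multiplicity 2.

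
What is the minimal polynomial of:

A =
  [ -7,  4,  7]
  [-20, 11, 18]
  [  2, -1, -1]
x^3 - 3*x^2 + 3*x - 1

The characteristic polynomial is χ_A(x) = (x - 1)^3, so the eigenvalues are known. The minimal polynomial is
  m_A(x) = Π_λ (x − λ)^{k_λ}
where k_λ is the size of the *largest* Jordan block for λ (equivalently, the smallest k with (A − λI)^k v = 0 for every generalised eigenvector v of λ).

  λ = 1: largest Jordan block has size 3, contributing (x − 1)^3

So m_A(x) = (x - 1)^3 = x^3 - 3*x^2 + 3*x - 1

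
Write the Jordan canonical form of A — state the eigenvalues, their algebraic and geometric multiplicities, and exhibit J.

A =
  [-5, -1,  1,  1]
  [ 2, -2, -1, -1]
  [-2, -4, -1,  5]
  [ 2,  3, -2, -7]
J_3(-4) ⊕ J_1(-3)

The characteristic polynomial is
  det(x·I − A) = x^4 + 15*x^3 + 84*x^2 + 208*x + 192 = (x + 3)*(x + 4)^3

Eigenvalues and multiplicities (the geometric multiplicity of λ is n − rank(A − λI), which equals the number of Jordan blocks for λ):
  λ = -4: algebraic multiplicity = 3, geometric multiplicity = 1
  λ = -3: algebraic multiplicity = 1, geometric multiplicity = 1

Determining the block sizes for each eigenvalue:
  λ = -4: one block (gm = 1), so the single block has size am = 3 → block sizes [3]
  λ = -3: one block (gm = 1), so the single block has size am = 1 → block sizes [1]

Assembling the blocks gives a Jordan form
J =
  [-4,  1,  0,  0]
  [ 0, -4,  1,  0]
  [ 0,  0, -4,  0]
  [ 0,  0,  0, -3]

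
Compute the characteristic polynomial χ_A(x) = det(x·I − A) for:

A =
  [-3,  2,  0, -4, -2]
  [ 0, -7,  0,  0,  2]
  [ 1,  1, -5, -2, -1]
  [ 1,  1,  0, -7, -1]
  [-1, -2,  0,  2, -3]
x^5 + 25*x^4 + 250*x^3 + 1250*x^2 + 3125*x + 3125

Expanding det(x·I − A) (e.g. by cofactor expansion or by noting that A is similar to its Jordan form J, which has the same characteristic polynomial as A) gives
  χ_A(x) = x^5 + 25*x^4 + 250*x^3 + 1250*x^2 + 3125*x + 3125
which factors as (x + 5)^5. The eigenvalues (with algebraic multiplicities) are λ = -5 with multiplicity 5.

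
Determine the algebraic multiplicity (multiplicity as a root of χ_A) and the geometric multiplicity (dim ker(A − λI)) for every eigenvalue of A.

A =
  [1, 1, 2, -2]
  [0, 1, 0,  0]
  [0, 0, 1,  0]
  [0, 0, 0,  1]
λ = 1: alg = 4, geom = 3

Step 1 — factor the characteristic polynomial to read off the algebraic multiplicities:
  χ_A(x) = (x - 1)^4

Step 2 — compute geometric multiplicities via the rank-nullity identity g(λ) = n − rank(A − λI):
  rank(A − (1)·I) = 1, so dim ker(A − (1)·I) = n − 1 = 3

Summary:
  λ = 1: algebraic multiplicity = 4, geometric multiplicity = 3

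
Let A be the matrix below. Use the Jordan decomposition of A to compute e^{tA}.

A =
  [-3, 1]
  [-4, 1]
e^{tA} =
  [-2*t*exp(-t) + exp(-t), t*exp(-t)]
  [-4*t*exp(-t), 2*t*exp(-t) + exp(-t)]

Strategy: write A = P · J · P⁻¹ where J is a Jordan canonical form, so e^{tA} = P · e^{tJ} · P⁻¹, and e^{tJ} can be computed block-by-block.

A has Jordan form
J =
  [-1,  1]
  [ 0, -1]
(up to reordering of blocks).

Per-block formulas:
  For a 2×2 Jordan block J_2(-1): exp(t · J_2(-1)) = e^(-1t)·(I + t·N), where N is the 2×2 nilpotent shift.

After assembling e^{tJ} and conjugating by P, we get:

e^{tA} =
  [-2*t*exp(-t) + exp(-t), t*exp(-t)]
  [-4*t*exp(-t), 2*t*exp(-t) + exp(-t)]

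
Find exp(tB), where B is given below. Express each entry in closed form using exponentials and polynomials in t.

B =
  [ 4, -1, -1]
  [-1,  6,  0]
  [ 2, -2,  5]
e^{tB} =
  [-t*exp(5*t) + exp(5*t), t^2*exp(5*t) - t*exp(5*t), t^2*exp(5*t)/2 - t*exp(5*t)]
  [-t*exp(5*t), t^2*exp(5*t) + t*exp(5*t) + exp(5*t), t^2*exp(5*t)/2]
  [2*t*exp(5*t), -2*t^2*exp(5*t) - 2*t*exp(5*t), -t^2*exp(5*t) + exp(5*t)]

Strategy: write B = P · J · P⁻¹ where J is a Jordan canonical form, so e^{tB} = P · e^{tJ} · P⁻¹, and e^{tJ} can be computed block-by-block.

B has Jordan form
J =
  [5, 1, 0]
  [0, 5, 1]
  [0, 0, 5]
(up to reordering of blocks).

Per-block formulas:
  For a 3×3 Jordan block J_3(5): exp(t · J_3(5)) = e^(5t)·(I + t·N + (t^2/2)·N^2), where N is the 3×3 nilpotent shift.

After assembling e^{tJ} and conjugating by P, we get:

e^{tB} =
  [-t*exp(5*t) + exp(5*t), t^2*exp(5*t) - t*exp(5*t), t^2*exp(5*t)/2 - t*exp(5*t)]
  [-t*exp(5*t), t^2*exp(5*t) + t*exp(5*t) + exp(5*t), t^2*exp(5*t)/2]
  [2*t*exp(5*t), -2*t^2*exp(5*t) - 2*t*exp(5*t), -t^2*exp(5*t) + exp(5*t)]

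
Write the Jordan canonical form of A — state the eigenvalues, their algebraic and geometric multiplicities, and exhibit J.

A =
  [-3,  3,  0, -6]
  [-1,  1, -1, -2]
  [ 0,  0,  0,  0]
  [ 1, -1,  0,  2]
J_3(0) ⊕ J_1(0)

The characteristic polynomial is
  det(x·I − A) = x^4

Eigenvalues and multiplicities (the geometric multiplicity of λ is n − rank(A − λI), which equals the number of Jordan blocks for λ):
  λ = 0: algebraic multiplicity = 4, geometric multiplicity = 2

Determining the block sizes for each eigenvalue:
  λ = 0: with am = 4 and gm = 2, the partition is not yet determined (e.g. several partitions of 4 into 2 parts exist). Let N = A − (0)·I. Computing rank(N^1) = 2, rank(N^2) = 1, rank(N^3) = 0; the number of blocks of size ≥ j is rank(N^{j−1}) − rank(N^j), giving [2, 1, 1]. So we have 1 block(s) of size 3, 1 block(s) of size 1 → block sizes [3, 1]

Assembling the blocks gives a Jordan form
J =
  [0, 1, 0, 0]
  [0, 0, 1, 0]
  [0, 0, 0, 0]
  [0, 0, 0, 0]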